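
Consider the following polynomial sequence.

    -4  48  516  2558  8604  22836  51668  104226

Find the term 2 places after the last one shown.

333464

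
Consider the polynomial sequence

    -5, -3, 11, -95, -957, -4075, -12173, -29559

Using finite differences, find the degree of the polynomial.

5

D1: 2, 14, -106, -862, -3118, -8098, -17386
D2: 12, -120, -756, -2256, -4980, -9288
D3: -132, -636, -1500, -2724, -4308
D4: -504, -864, -1224, -1584
D5: -360, -360, -360
The fifth differences are constant, so the polynomial has degree 5.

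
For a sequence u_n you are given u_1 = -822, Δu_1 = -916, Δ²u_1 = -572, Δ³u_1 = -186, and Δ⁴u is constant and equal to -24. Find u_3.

Build the table forward from the leading diagonal:
D4: -24  -24  -24
D3: -186  -210  -234
D2: -572  -758  -968
D1: -916  -1488  -2246
u: -822  -1738  -3226

-3226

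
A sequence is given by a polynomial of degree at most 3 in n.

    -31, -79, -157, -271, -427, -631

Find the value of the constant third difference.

-6

D1: -48, -78, -114, -156, -204
D2: -30, -36, -42, -48
D3: -6, -6, -6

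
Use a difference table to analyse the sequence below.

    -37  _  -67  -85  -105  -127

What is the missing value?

Using the last 4 terms:
First differences: -18, -20, -22
Second differences: -2, -2
Constant second difference = -2.
Extend backward: -18 + 2 = -16;  -67 + 16 = -51

-51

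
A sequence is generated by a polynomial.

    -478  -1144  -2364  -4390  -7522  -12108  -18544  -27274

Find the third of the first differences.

-2026

Δ: -666, -1220, -2026, -3132, -4586, -6436, -8730
Δ²: -554, -806, -1106, -1454, -1850, -2294
Δ³: -252, -300, -348, -396, -444
Δ⁴: -48, -48, -48, -48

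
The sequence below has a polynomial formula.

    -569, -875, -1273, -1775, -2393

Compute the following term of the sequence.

Δ: -306 , -398 , -502 , -618
Δ²: -92 , -104 , -116
Δ³: -12 , -12
The third differences are constant (-12).
-116 − 12 = -128;  -618 − 128 = -746;  -2393 − 746 = -3139

-3139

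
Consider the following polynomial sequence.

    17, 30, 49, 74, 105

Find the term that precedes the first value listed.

10

D1: 13  19  25  31
D2: 6  6  6
The second differences are constant at 6.
Work back: 13 − 6 = 7;  17 − 7 = 10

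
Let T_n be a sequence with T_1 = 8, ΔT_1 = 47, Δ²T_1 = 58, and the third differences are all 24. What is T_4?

Build the table forward from the leading diagonal:
Third differences: 24, 24, 24, 24
Second differences: 58, 82, 106, 130
First differences: 47, 105, 187, 293
T: 8, 55, 160, 347

347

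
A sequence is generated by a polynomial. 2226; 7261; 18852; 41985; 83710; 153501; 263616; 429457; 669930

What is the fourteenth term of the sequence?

3944125

Δ: 5035, 11591, 23133, 41725, 69791, 110115, 165841, 240473
Δ²: 6556, 11542, 18592, 28066, 40324, 55726, 74632
Δ³: 4986, 7050, 9474, 12258, 15402, 18906
Δ⁴: 2064, 2424, 2784, 3144, 3504
Δ⁵: 360, 360, 360, 360
The fifth differences are constant (360).
3504 + 360 = 3864;  18906 + 3864 = 22770;  74632 + 22770 = 97402;  240473 + 97402 = 337875;  669930 + 337875 = 1007805
3864 + 360 = 4224;  22770 + 4224 = 26994;  97402 + 26994 = 124396;  337875 + 124396 = 462271;  1007805 + 462271 = 1470076
4224 + 360 = 4584;  26994 + 4584 = 31578;  124396 + 31578 = 155974;  462271 + 155974 = 618245;  1470076 + 618245 = 2088321
4584 + 360 = 4944;  31578 + 4944 = 36522;  155974 + 36522 = 192496;  618245 + 192496 = 810741;  2088321 + 810741 = 2899062
4944 + 360 = 5304;  36522 + 5304 = 41826;  192496 + 41826 = 234322;  810741 + 234322 = 1045063;  2899062 + 1045063 = 3944125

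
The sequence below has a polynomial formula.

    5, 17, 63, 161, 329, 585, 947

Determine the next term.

1433

D1: 12, 46, 98, 168, 256, 362
D2: 34, 52, 70, 88, 106
D3: 18, 18, 18, 18
Third differences constant at 18.
106 + 18 = 124;  362 + 124 = 486;  947 + 486 = 1433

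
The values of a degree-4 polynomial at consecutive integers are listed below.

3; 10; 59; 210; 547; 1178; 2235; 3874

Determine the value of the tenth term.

7, 49, 151, 337, 631, 1057, 1639
42, 102, 186, 294, 426, 582
60, 84, 108, 132, 156
24, 24, 24, 24
Fourth differences constant at 24.
156 + 24 = 180;  582 + 180 = 762;  1639 + 762 = 2401;  3874 + 2401 = 6275
180 + 24 = 204;  762 + 204 = 966;  2401 + 966 = 3367;  6275 + 3367 = 9642

9642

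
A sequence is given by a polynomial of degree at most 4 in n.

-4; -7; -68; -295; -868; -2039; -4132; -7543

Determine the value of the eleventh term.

-30724

First differences: -3  -61  -227  -573  -1171  -2093  -3411
Second differences: -58  -166  -346  -598  -922  -1318
Third differences: -108  -180  -252  -324  -396
Fourth differences: -72  -72  -72  -72
Constant fourth difference = -72, so extend:
-396 − 72 = -468;  -1318 − 468 = -1786;  -3411 − 1786 = -5197;  -7543 − 5197 = -12740
-468 − 72 = -540;  -1786 − 540 = -2326;  -5197 − 2326 = -7523;  -12740 − 7523 = -20263
-540 − 72 = -612;  -2326 − 612 = -2938;  -7523 − 2938 = -10461;  -20263 − 10461 = -30724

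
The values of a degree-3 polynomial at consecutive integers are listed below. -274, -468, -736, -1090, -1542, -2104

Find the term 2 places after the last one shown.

Δ: -194, -268, -354, -452, -562
Δ²: -74, -86, -98, -110
Δ³: -12, -12, -12
The third differences are constant (-12).
-110 − 12 = -122;  -562 − 122 = -684;  -2104 − 684 = -2788
-122 − 12 = -134;  -684 − 134 = -818;  -2788 − 818 = -3606

-3606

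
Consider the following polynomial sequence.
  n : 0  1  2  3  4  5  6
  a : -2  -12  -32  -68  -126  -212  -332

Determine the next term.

First differences: -10, -20, -36, -58, -86, -120
Second differences: -10, -16, -22, -28, -34
Third differences: -6, -6, -6, -6
Third differences constant at -6.
-34 − 6 = -40;  -120 − 40 = -160;  -332 − 160 = -492

-492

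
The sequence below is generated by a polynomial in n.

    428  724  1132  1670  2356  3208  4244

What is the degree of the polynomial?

3

D1: 296, 408, 538, 686, 852, 1036
D2: 112, 130, 148, 166, 184
D3: 18, 18, 18, 18
The third differences are constant, so the polynomial has degree 3.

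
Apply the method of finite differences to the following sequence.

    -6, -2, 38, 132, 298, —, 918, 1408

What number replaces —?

554

Using the first 5 terms:
First differences: 4, 40, 94, 166
Second differences: 36, 54, 72
Third differences: 18, 18
Constant third difference = 18.
Extend forward: 72 + 18 = 90;  166 + 90 = 256;  298 + 256 = 554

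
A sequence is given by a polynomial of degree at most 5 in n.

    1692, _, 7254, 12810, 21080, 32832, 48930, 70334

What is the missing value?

3740

Using the last 6 terms:
Δ: 5556  8270  11752  16098  21404
Δ²: 2714  3482  4346  5306
Δ³: 768  864  960
Δ⁴: 96  96
Constant fourth difference = 96.
Extend backward: 768 − 96 = 672;  2714 − 672 = 2042;  5556 − 2042 = 3514;  7254 − 3514 = 3740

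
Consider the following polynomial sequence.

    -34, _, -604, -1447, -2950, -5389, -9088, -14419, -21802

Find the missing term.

Using the last 7 terms:
First differences: -843, -1503, -2439, -3699, -5331, -7383
Second differences: -660, -936, -1260, -1632, -2052
Third differences: -276, -324, -372, -420
Fourth differences: -48, -48, -48
Constant fourth difference = -48.
Extend backward: -276 + 48 = -228;  -660 + 228 = -432;  -843 + 432 = -411;  -604 + 411 = -193

-193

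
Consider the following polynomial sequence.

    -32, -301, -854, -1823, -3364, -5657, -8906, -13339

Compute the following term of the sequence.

-19208

-269  -553  -969  -1541  -2293  -3249  -4433
-284  -416  -572  -752  -956  -1184
-132  -156  -180  -204  -228
-24  -24  -24  -24
The fourth differences are constant (-24).
-228 − 24 = -252;  -1184 − 252 = -1436;  -4433 − 1436 = -5869;  -13339 − 5869 = -19208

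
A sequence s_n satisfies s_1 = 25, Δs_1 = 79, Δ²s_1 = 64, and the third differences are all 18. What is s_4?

472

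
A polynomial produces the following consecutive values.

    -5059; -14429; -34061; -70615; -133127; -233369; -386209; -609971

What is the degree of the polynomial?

5

-9370, -19632, -36554, -62512, -100242, -152840, -223762
-10262, -16922, -25958, -37730, -52598, -70922
-6660, -9036, -11772, -14868, -18324
-2376, -2736, -3096, -3456
-360, -360, -360
The fifth differences are constant, so the polynomial has degree 5.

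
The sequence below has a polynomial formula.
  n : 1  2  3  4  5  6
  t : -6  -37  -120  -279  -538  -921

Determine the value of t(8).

-2155

-31 , -83 , -159 , -259 , -383
-52 , -76 , -100 , -124
-24 , -24 , -24
Constant third difference = -24, so extend:
-124 − 24 = -148;  -383 − 148 = -531;  -921 − 531 = -1452
-148 − 24 = -172;  -531 − 172 = -703;  -1452 − 703 = -2155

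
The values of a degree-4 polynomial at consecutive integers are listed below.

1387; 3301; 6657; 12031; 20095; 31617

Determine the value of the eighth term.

68587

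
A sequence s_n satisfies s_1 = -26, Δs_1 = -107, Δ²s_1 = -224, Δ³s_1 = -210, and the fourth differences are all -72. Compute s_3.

-464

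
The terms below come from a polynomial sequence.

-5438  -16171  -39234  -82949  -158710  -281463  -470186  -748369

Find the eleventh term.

-2432338

First differences: -10733, -23063, -43715, -75761, -122753, -188723, -278183
Second differences: -12330, -20652, -32046, -46992, -65970, -89460
Third differences: -8322, -11394, -14946, -18978, -23490
Fourth differences: -3072, -3552, -4032, -4512
Fifth differences: -480, -480, -480
Fifth differences constant at -480.
-4512 − 480 = -4992;  -23490 − 4992 = -28482;  -89460 − 28482 = -117942;  -278183 − 117942 = -396125;  -748369 − 396125 = -1144494
-4992 − 480 = -5472;  -28482 − 5472 = -33954;  -117942 − 33954 = -151896;  -396125 − 151896 = -548021;  -1144494 − 548021 = -1692515
-5472 − 480 = -5952;  -33954 − 5952 = -39906;  -151896 − 39906 = -191802;  -548021 − 191802 = -739823;  -1692515 − 739823 = -2432338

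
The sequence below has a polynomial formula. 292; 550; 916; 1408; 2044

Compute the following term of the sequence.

2842

First differences: 258, 366, 492, 636
Second differences: 108, 126, 144
Third differences: 18, 18
Constant third difference = 18, so extend:
144 + 18 = 162;  636 + 162 = 798;  2044 + 798 = 2842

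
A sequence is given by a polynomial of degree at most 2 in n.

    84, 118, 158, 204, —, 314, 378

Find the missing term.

Using the first 4 terms:
Δ: 34  40  46
Δ²: 6  6
Constant second difference = 6.
Extend forward: 46 + 6 = 52;  204 + 52 = 256

256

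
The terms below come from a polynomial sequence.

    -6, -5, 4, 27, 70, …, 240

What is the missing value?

Using the first 5 terms:
First differences: 1  9  23  43
Second differences: 8  14  20
Third differences: 6  6
Constant third difference = 6.
Extend forward: 20 + 6 = 26;  43 + 26 = 69;  70 + 69 = 139

139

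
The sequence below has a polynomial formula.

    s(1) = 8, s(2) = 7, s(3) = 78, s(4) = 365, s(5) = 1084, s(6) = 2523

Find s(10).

23759

First differences: -1, 71, 287, 719, 1439
Second differences: 72, 216, 432, 720
Third differences: 144, 216, 288
Fourth differences: 72, 72
Fourth differences constant at 72.
288 + 72 = 360;  720 + 360 = 1080;  1439 + 1080 = 2519;  2523 + 2519 = 5042
360 + 72 = 432;  1080 + 432 = 1512;  2519 + 1512 = 4031;  5042 + 4031 = 9073
432 + 72 = 504;  1512 + 504 = 2016;  4031 + 2016 = 6047;  9073 + 6047 = 15120
504 + 72 = 576;  2016 + 576 = 2592;  6047 + 2592 = 8639;  15120 + 8639 = 23759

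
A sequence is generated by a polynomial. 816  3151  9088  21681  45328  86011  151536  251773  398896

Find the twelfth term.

1282921

First differences: 2335, 5937, 12593, 23647, 40683, 65525, 100237, 147123
Second differences: 3602, 6656, 11054, 17036, 24842, 34712, 46886
Third differences: 3054, 4398, 5982, 7806, 9870, 12174
Fourth differences: 1344, 1584, 1824, 2064, 2304
Fifth differences: 240, 240, 240, 240
The fifth differences are constant (240).
2304 + 240 = 2544;  12174 + 2544 = 14718;  46886 + 14718 = 61604;  147123 + 61604 = 208727;  398896 + 208727 = 607623
2544 + 240 = 2784;  14718 + 2784 = 17502;  61604 + 17502 = 79106;  208727 + 79106 = 287833;  607623 + 287833 = 895456
2784 + 240 = 3024;  17502 + 3024 = 20526;  79106 + 20526 = 99632;  287833 + 99632 = 387465;  895456 + 387465 = 1282921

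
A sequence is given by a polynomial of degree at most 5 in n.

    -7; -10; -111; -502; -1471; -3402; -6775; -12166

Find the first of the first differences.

-3

First differences: -3, -101, -391, -969, -1931, -3373, -5391
Second differences: -98, -290, -578, -962, -1442, -2018
Third differences: -192, -288, -384, -480, -576
Fourth differences: -96, -96, -96, -96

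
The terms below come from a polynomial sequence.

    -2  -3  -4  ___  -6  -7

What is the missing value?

-5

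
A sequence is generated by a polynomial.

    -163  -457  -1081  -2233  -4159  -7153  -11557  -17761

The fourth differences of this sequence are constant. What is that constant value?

-48

First differences: -294, -624, -1152, -1926, -2994, -4404, -6204
Second differences: -330, -528, -774, -1068, -1410, -1800
Third differences: -198, -246, -294, -342, -390
Fourth differences: -48, -48, -48, -48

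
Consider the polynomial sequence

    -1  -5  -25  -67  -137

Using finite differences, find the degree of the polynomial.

3

-4, -20, -42, -70
-16, -22, -28
-6, -6
The third differences are constant, so the polynomial has degree 3.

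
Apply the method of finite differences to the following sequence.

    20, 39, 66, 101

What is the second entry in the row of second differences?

8

First differences: 19, 27, 35
Second differences: 8, 8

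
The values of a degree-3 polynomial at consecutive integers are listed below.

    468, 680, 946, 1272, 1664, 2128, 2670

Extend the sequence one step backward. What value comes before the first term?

212  266  326  392  464  542
54  60  66  72  78
6  6  6  6
The third differences are constant at 6.
Work back: 54 − 6 = 48;  212 − 48 = 164;  468 − 164 = 304

304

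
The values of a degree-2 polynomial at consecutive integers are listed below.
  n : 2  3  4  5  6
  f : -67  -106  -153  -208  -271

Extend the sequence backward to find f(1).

-39, -47, -55, -63
-8, -8, -8
The second differences are constant at -8.
Work back: -39 + 8 = -31;  -67 + 31 = -36

-36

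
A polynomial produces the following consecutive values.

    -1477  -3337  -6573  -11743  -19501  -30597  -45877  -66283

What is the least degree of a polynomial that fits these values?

First differences: -1860, -3236, -5170, -7758, -11096, -15280, -20406
Second differences: -1376, -1934, -2588, -3338, -4184, -5126
Third differences: -558, -654, -750, -846, -942
Fourth differences: -96, -96, -96, -96
The fourth differences are constant, so the polynomial has degree 4.

4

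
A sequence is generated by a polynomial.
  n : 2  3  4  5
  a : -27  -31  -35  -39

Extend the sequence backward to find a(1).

-23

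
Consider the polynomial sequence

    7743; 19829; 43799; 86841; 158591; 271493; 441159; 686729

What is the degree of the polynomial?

5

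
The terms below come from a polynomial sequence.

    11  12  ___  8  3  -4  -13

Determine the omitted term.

Using the last 4 terms:
D1: -5, -7, -9
D2: -2, -2
Constant second difference = -2.
Extend backward: -5 + 2 = -3;  8 + 3 = 11

11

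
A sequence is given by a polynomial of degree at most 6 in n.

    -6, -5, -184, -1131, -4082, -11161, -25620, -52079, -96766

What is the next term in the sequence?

-167757

1, -179, -947, -2951, -7079, -14459, -26459, -44687
-180, -768, -2004, -4128, -7380, -12000, -18228
-588, -1236, -2124, -3252, -4620, -6228
-648, -888, -1128, -1368, -1608
-240, -240, -240, -240
Fifth differences constant at -240.
-1608 − 240 = -1848;  -6228 − 1848 = -8076;  -18228 − 8076 = -26304;  -44687 − 26304 = -70991;  -96766 − 70991 = -167757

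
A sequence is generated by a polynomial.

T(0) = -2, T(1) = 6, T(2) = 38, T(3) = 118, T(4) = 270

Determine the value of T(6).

886

Δ: 8, 32, 80, 152
Δ²: 24, 48, 72
Δ³: 24, 24
Third differences constant at 24.
72 + 24 = 96;  152 + 96 = 248;  270 + 248 = 518
96 + 24 = 120;  248 + 120 = 368;  518 + 368 = 886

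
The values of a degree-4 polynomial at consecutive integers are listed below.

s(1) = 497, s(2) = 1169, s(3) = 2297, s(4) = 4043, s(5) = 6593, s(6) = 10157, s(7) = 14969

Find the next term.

21287

Δ: 672, 1128, 1746, 2550, 3564, 4812
Δ²: 456, 618, 804, 1014, 1248
Δ³: 162, 186, 210, 234
Δ⁴: 24, 24, 24
Fourth differences constant at 24.
234 + 24 = 258;  1248 + 258 = 1506;  4812 + 1506 = 6318;  14969 + 6318 = 21287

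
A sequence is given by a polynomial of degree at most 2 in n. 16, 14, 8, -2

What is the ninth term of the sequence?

-112

D1: -2, -6, -10
D2: -4, -4
Constant second difference = -4, so extend:
-10 − 4 = -14;  -2 − 14 = -16
-14 − 4 = -18;  -16 − 18 = -34
-18 − 4 = -22;  -34 − 22 = -56
-22 − 4 = -26;  -56 − 26 = -82
-26 − 4 = -30;  -82 − 30 = -112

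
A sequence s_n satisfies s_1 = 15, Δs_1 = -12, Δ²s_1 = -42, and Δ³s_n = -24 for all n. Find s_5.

Build the table forward from the leading diagonal:
D3: -24  -24  -24  -24  -24
D2: -42  -66  -90  -114  -138
D1: -12  -54  -120  -210  -324
s: 15  3  -51  -171  -381

-381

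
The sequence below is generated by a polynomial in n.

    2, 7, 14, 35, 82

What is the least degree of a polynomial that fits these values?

3

D1: 5, 7, 21, 47
D2: 2, 14, 26
D3: 12, 12
The third differences are constant, so the polynomial has degree 3.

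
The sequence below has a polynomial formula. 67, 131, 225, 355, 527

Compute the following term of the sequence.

747

First differences: 64 , 94 , 130 , 172
Second differences: 30 , 36 , 42
Third differences: 6 , 6
The third differences are constant (6).
42 + 6 = 48;  172 + 48 = 220;  527 + 220 = 747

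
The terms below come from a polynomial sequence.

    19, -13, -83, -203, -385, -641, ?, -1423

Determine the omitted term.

-983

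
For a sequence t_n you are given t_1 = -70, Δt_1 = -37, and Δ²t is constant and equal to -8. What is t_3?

Build the table forward from the leading diagonal:
Second differences: -8  -8  -8
First differences: -37  -45  -53
t: -70  -107  -152

-152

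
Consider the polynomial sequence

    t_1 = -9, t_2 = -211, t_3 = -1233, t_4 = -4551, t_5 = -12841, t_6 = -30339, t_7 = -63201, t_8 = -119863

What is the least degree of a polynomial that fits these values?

5

-202, -1022, -3318, -8290, -17498, -32862, -56662
-820, -2296, -4972, -9208, -15364, -23800
-1476, -2676, -4236, -6156, -8436
-1200, -1560, -1920, -2280
-360, -360, -360
The fifth differences are constant, so the polynomial has degree 5.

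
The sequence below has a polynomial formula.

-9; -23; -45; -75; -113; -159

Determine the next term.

-213

First differences: -14  -22  -30  -38  -46
Second differences: -8  -8  -8  -8
Second differences constant at -8.
-46 − 8 = -54;  -159 − 54 = -213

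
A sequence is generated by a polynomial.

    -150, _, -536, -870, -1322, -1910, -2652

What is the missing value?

-302

Using the last 5 terms:
D1: -334  -452  -588  -742
D2: -118  -136  -154
D3: -18  -18
Constant third difference = -18.
Extend backward: -118 + 18 = -100;  -334 + 100 = -234;  -536 + 234 = -302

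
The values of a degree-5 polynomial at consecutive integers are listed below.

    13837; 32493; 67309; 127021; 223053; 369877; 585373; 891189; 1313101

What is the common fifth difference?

360

Δ: 18656, 34816, 59712, 96032, 146824, 215496, 305816, 421912
Δ²: 16160, 24896, 36320, 50792, 68672, 90320, 116096
Δ³: 8736, 11424, 14472, 17880, 21648, 25776
Δ⁴: 2688, 3048, 3408, 3768, 4128
Δ⁵: 360, 360, 360, 360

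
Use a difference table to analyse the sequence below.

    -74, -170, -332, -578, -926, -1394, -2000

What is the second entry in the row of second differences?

D1: -96, -162, -246, -348, -468, -606
D2: -66, -84, -102, -120, -138
D3: -18, -18, -18, -18

-84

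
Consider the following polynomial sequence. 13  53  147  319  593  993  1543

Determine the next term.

40, 94, 172, 274, 400, 550
54, 78, 102, 126, 150
24, 24, 24, 24
Constant third difference = 24, so extend:
150 + 24 = 174;  550 + 174 = 724;  1543 + 724 = 2267

2267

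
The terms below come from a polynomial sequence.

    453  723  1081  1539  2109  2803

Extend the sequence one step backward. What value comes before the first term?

259

270  358  458  570  694
88  100  112  124
12  12  12
The third differences are constant at 12.
Work back: 88 − 12 = 76;  270 − 76 = 194;  453 − 194 = 259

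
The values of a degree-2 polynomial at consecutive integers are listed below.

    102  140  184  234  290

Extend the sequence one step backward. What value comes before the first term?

70

First differences: 38  44  50  56
Second differences: 6  6  6
The second differences are constant at 6.
Work back: 38 − 6 = 32;  102 − 32 = 70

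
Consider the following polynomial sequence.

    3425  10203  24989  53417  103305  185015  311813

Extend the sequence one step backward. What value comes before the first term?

845

First differences: 6778, 14786, 28428, 49888, 81710, 126798
Second differences: 8008, 13642, 21460, 31822, 45088
Third differences: 5634, 7818, 10362, 13266
Fourth differences: 2184, 2544, 2904
Fifth differences: 360, 360
The fifth differences are constant at 360.
Work back: 2184 − 360 = 1824;  5634 − 1824 = 3810;  8008 − 3810 = 4198;  6778 − 4198 = 2580;  3425 − 2580 = 845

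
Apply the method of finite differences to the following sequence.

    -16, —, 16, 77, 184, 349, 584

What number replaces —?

-11

Using the last 5 terms:
First differences: 61, 107, 165, 235
Second differences: 46, 58, 70
Third differences: 12, 12
Constant third difference = 12.
Extend backward: 46 − 12 = 34;  61 − 34 = 27;  16 − 27 = -11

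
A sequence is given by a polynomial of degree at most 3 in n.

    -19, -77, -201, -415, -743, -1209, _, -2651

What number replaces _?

-1837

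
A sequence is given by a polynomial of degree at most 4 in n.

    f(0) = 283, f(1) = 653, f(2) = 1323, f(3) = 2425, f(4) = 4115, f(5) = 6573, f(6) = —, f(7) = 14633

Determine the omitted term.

10003

Using the first 6 terms:
370, 670, 1102, 1690, 2458
300, 432, 588, 768
132, 156, 180
24, 24
Constant fourth difference = 24.
Extend forward: 180 + 24 = 204;  768 + 204 = 972;  2458 + 972 = 3430;  6573 + 3430 = 10003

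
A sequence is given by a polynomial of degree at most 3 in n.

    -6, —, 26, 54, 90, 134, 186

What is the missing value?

Using the last 5 terms:
First differences: 28  36  44  52
Second differences: 8  8  8
Constant second difference = 8.
Extend backward: 28 − 8 = 20;  26 − 20 = 6

6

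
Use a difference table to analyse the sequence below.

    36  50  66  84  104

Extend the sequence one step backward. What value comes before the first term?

24

Δ: 14, 16, 18, 20
Δ²: 2, 2, 2
The second differences are constant at 2.
Work back: 14 − 2 = 12;  36 − 12 = 24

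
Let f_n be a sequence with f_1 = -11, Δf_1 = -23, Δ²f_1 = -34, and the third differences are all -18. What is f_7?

-1019

Build the table forward from the leading diagonal:
Third differences: -18, -18, -18, -18, -18, -18, -18
Second differences: -34, -52, -70, -88, -106, -124, -142
First differences: -23, -57, -109, -179, -267, -373, -497
f: -11, -34, -91, -200, -379, -646, -1019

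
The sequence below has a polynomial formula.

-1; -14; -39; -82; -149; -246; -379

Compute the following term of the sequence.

-554

First differences: -13, -25, -43, -67, -97, -133
Second differences: -12, -18, -24, -30, -36
Third differences: -6, -6, -6, -6
Third differences constant at -6.
-36 − 6 = -42;  -133 − 42 = -175;  -379 − 175 = -554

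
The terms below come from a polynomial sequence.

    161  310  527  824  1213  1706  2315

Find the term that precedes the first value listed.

Δ: 149  217  297  389  493  609
Δ²: 68  80  92  104  116
Δ³: 12  12  12  12
The third differences are constant at 12.
Work back: 68 − 12 = 56;  149 − 56 = 93;  161 − 93 = 68

68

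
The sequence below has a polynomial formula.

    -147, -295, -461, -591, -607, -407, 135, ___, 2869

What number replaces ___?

1169

Using the first 7 terms:
D1: -148, -166, -130, -16, 200, 542
D2: -18, 36, 114, 216, 342
D3: 54, 78, 102, 126
D4: 24, 24, 24
Constant fourth difference = 24.
Extend forward: 126 + 24 = 150;  342 + 150 = 492;  542 + 492 = 1034;  135 + 1034 = 1169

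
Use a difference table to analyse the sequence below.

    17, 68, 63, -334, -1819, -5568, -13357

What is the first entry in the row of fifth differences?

-120

D1: 51, -5, -397, -1485, -3749, -7789
D2: -56, -392, -1088, -2264, -4040
D3: -336, -696, -1176, -1776
D4: -360, -480, -600
D5: -120, -120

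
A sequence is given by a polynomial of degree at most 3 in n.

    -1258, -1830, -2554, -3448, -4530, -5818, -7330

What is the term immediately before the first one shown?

-572, -724, -894, -1082, -1288, -1512
-152, -170, -188, -206, -224
-18, -18, -18, -18
The third differences are constant at -18.
Work back: -152 + 18 = -134;  -572 + 134 = -438;  -1258 + 438 = -820

-820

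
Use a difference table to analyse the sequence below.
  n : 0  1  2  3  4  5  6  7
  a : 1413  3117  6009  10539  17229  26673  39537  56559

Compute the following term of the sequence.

1704  2892  4530  6690  9444  12864  17022
1188  1638  2160  2754  3420  4158
450  522  594  666  738
72  72  72  72
Constant fourth difference = 72, so extend:
738 + 72 = 810;  4158 + 810 = 4968;  17022 + 4968 = 21990;  56559 + 21990 = 78549

78549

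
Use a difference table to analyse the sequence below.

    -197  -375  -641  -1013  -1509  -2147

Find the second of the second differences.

-106

Δ: -178, -266, -372, -496, -638
Δ²: -88, -106, -124, -142
Δ³: -18, -18, -18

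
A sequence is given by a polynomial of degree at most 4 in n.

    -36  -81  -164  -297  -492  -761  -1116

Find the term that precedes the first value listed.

-17

-45  -83  -133  -195  -269  -355
-38  -50  -62  -74  -86
-12  -12  -12  -12
The third differences are constant at -12.
Work back: -38 + 12 = -26;  -45 + 26 = -19;  -36 + 19 = -17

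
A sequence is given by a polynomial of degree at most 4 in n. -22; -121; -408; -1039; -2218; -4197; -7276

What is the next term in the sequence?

-11803

Δ: -99 , -287 , -631 , -1179 , -1979 , -3079
Δ²: -188 , -344 , -548 , -800 , -1100
Δ³: -156 , -204 , -252 , -300
Δ⁴: -48 , -48 , -48
The fourth differences are constant (-48).
-300 − 48 = -348;  -1100 − 348 = -1448;  -3079 − 1448 = -4527;  -7276 − 4527 = -11803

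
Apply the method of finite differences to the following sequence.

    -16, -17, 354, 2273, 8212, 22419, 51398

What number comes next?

104389

-1  371  1919  5939  14207  28979
372  1548  4020  8268  14772
1176  2472  4248  6504
1296  1776  2256
480  480
The fifth differences are constant (480).
2256 + 480 = 2736;  6504 + 2736 = 9240;  14772 + 9240 = 24012;  28979 + 24012 = 52991;  51398 + 52991 = 104389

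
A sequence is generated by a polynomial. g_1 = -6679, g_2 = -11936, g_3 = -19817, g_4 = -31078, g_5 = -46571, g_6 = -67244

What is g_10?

D1: -5257  -7881  -11261  -15493  -20673
D2: -2624  -3380  -4232  -5180
D3: -756  -852  -948
D4: -96  -96
The fourth differences are constant (-96).
-948 − 96 = -1044;  -5180 − 1044 = -6224;  -20673 − 6224 = -26897;  -67244 − 26897 = -94141
-1044 − 96 = -1140;  -6224 − 1140 = -7364;  -26897 − 7364 = -34261;  -94141 − 34261 = -128402
-1140 − 96 = -1236;  -7364 − 1236 = -8600;  -34261 − 8600 = -42861;  -128402 − 42861 = -171263
-1236 − 96 = -1332;  -8600 − 1332 = -9932;  -42861 − 9932 = -52793;  -171263 − 52793 = -224056

-224056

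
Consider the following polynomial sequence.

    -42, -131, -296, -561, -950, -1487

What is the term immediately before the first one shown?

First differences: -89  -165  -265  -389  -537
Second differences: -76  -100  -124  -148
Third differences: -24  -24  -24
The third differences are constant at -24.
Work back: -76 + 24 = -52;  -89 + 52 = -37;  -42 + 37 = -5

-5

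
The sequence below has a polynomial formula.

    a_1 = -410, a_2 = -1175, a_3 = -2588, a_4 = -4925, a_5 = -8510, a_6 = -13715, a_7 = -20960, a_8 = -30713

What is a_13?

D1: -765 , -1413 , -2337 , -3585 , -5205 , -7245 , -9753
D2: -648 , -924 , -1248 , -1620 , -2040 , -2508
D3: -276 , -324 , -372 , -420 , -468
D4: -48 , -48 , -48 , -48
Fourth differences constant at -48.
-468 − 48 = -516;  -2508 − 516 = -3024;  -9753 − 3024 = -12777;  -30713 − 12777 = -43490
-516 − 48 = -564;  -3024 − 564 = -3588;  -12777 − 3588 = -16365;  -43490 − 16365 = -59855
-564 − 48 = -612;  -3588 − 612 = -4200;  -16365 − 4200 = -20565;  -59855 − 20565 = -80420
-612 − 48 = -660;  -4200 − 660 = -4860;  -20565 − 4860 = -25425;  -80420 − 25425 = -105845
-660 − 48 = -708;  -4860 − 708 = -5568;  -25425 − 5568 = -30993;  -105845 − 30993 = -136838

-136838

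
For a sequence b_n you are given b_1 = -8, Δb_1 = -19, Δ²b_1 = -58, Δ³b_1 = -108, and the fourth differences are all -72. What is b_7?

-4232

Build the table forward from the leading diagonal:
Fourth differences: -72  -72  -72  -72  -72  -72  -72
Third differences: -108  -180  -252  -324  -396  -468  -540
Second differences: -58  -166  -346  -598  -922  -1318  -1786
First differences: -19  -77  -243  -589  -1187  -2109  -3427
b: -8  -27  -104  -347  -936  -2123  -4232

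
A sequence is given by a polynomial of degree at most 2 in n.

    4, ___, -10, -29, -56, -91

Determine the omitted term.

Using the last 4 terms:
Δ: -19  -27  -35
Δ²: -8  -8
Constant second difference = -8.
Extend backward: -19 + 8 = -11;  -10 + 11 = 1

1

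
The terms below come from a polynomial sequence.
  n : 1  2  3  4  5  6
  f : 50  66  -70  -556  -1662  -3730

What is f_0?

8

D1: 16, -136, -486, -1106, -2068
D2: -152, -350, -620, -962
D3: -198, -270, -342
D4: -72, -72
The fourth differences are constant at -72.
Work back: -198 + 72 = -126;  -152 + 126 = -26;  16 + 26 = 42;  50 − 42 = 8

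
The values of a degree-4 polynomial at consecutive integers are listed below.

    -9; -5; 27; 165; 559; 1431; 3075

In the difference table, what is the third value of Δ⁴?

First differences: 4, 32, 138, 394, 872, 1644
Second differences: 28, 106, 256, 478, 772
Third differences: 78, 150, 222, 294
Fourth differences: 72, 72, 72

72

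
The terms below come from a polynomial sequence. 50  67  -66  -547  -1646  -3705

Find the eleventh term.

D1: 17, -133, -481, -1099, -2059
D2: -150, -348, -618, -960
D3: -198, -270, -342
D4: -72, -72
The fourth differences are constant (-72).
-342 − 72 = -414;  -960 − 414 = -1374;  -2059 − 1374 = -3433;  -3705 − 3433 = -7138
-414 − 72 = -486;  -1374 − 486 = -1860;  -3433 − 1860 = -5293;  -7138 − 5293 = -12431
-486 − 72 = -558;  -1860 − 558 = -2418;  -5293 − 2418 = -7711;  -12431 − 7711 = -20142
-558 − 72 = -630;  -2418 − 630 = -3048;  -7711 − 3048 = -10759;  -20142 − 10759 = -30901
-630 − 72 = -702;  -3048 − 702 = -3750;  -10759 − 3750 = -14509;  -30901 − 14509 = -45410

-45410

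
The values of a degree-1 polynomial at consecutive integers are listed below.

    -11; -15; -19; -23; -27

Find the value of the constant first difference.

-4

First differences: -4, -4, -4, -4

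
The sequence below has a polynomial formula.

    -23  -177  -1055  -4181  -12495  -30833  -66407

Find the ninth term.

Δ: -154 , -878 , -3126 , -8314 , -18338 , -35574
Δ²: -724 , -2248 , -5188 , -10024 , -17236
Δ³: -1524 , -2940 , -4836 , -7212
Δ⁴: -1416 , -1896 , -2376
Δ⁵: -480 , -480
Fifth differences constant at -480.
-2376 − 480 = -2856;  -7212 − 2856 = -10068;  -17236 − 10068 = -27304;  -35574 − 27304 = -62878;  -66407 − 62878 = -129285
-2856 − 480 = -3336;  -10068 − 3336 = -13404;  -27304 − 13404 = -40708;  -62878 − 40708 = -103586;  -129285 − 103586 = -232871

-232871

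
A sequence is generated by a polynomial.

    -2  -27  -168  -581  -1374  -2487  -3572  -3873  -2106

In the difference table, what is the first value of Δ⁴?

48

First differences: -25, -141, -413, -793, -1113, -1085, -301, 1767
Second differences: -116, -272, -380, -320, 28, 784, 2068
Third differences: -156, -108, 60, 348, 756, 1284
Fourth differences: 48, 168, 288, 408, 528
Fifth differences: 120, 120, 120, 120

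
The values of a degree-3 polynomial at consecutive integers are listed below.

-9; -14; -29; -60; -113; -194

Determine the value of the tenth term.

-918

D1: -5, -15, -31, -53, -81
D2: -10, -16, -22, -28
D3: -6, -6, -6
The third differences are constant (-6).
-28 − 6 = -34;  -81 − 34 = -115;  -194 − 115 = -309
-34 − 6 = -40;  -115 − 40 = -155;  -309 − 155 = -464
-40 − 6 = -46;  -155 − 46 = -201;  -464 − 201 = -665
-46 − 6 = -52;  -201 − 52 = -253;  -665 − 253 = -918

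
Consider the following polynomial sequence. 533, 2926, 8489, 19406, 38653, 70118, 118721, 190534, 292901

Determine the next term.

434558

2393  5563  10917  19247  31465  48603  71813  102367
3170  5354  8330  12218  17138  23210  30554
2184  2976  3888  4920  6072  7344
792  912  1032  1152  1272
120  120  120  120
Constant fifth difference = 120, so extend:
1272 + 120 = 1392;  7344 + 1392 = 8736;  30554 + 8736 = 39290;  102367 + 39290 = 141657;  292901 + 141657 = 434558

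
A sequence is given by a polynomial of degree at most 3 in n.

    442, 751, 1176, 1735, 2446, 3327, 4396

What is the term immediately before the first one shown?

231

309  425  559  711  881  1069
116  134  152  170  188
18  18  18  18
The third differences are constant at 18.
Work back: 116 − 18 = 98;  309 − 98 = 211;  442 − 211 = 231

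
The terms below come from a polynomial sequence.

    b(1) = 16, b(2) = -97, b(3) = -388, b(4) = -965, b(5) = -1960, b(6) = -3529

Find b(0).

First differences: -113, -291, -577, -995, -1569
Second differences: -178, -286, -418, -574
Third differences: -108, -132, -156
Fourth differences: -24, -24
The fourth differences are constant at -24.
Work back: -108 + 24 = -84;  -178 + 84 = -94;  -113 + 94 = -19;  16 + 19 = 35

35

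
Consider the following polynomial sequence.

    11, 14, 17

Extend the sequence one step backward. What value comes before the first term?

8

First differences: 3  3
The first differences are constant at 3.
Work back: 11 − 3 = 8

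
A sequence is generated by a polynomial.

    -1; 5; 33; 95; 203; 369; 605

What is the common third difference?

First differences: 6, 28, 62, 108, 166, 236
Second differences: 22, 34, 46, 58, 70
Third differences: 12, 12, 12, 12

12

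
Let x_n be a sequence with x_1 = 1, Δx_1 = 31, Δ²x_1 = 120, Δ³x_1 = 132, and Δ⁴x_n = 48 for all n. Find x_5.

1421

Build the table forward from the leading diagonal:
Fourth differences: 48  48  48  48  48
Third differences: 132  180  228  276  324
Second differences: 120  252  432  660  936
First differences: 31  151  403  835  1495
x: 1  32  183  586  1421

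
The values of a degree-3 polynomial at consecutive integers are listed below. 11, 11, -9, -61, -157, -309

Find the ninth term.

-1221

First differences: 0, -20, -52, -96, -152
Second differences: -20, -32, -44, -56
Third differences: -12, -12, -12
Third differences constant at -12.
-56 − 12 = -68;  -152 − 68 = -220;  -309 − 220 = -529
-68 − 12 = -80;  -220 − 80 = -300;  -529 − 300 = -829
-80 − 12 = -92;  -300 − 92 = -392;  -829 − 392 = -1221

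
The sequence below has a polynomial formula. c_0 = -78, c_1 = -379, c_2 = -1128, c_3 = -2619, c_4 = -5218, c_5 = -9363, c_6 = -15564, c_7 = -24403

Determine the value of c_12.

-133578

-301  -749  -1491  -2599  -4145  -6201  -8839
-448  -742  -1108  -1546  -2056  -2638
-294  -366  -438  -510  -582
-72  -72  -72  -72
Fourth differences constant at -72.
-582 − 72 = -654;  -2638 − 654 = -3292;  -8839 − 3292 = -12131;  -24403 − 12131 = -36534
-654 − 72 = -726;  -3292 − 726 = -4018;  -12131 − 4018 = -16149;  -36534 − 16149 = -52683
-726 − 72 = -798;  -4018 − 798 = -4816;  -16149 − 4816 = -20965;  -52683 − 20965 = -73648
-798 − 72 = -870;  -4816 − 870 = -5686;  -20965 − 5686 = -26651;  -73648 − 26651 = -100299
-870 − 72 = -942;  -5686 − 942 = -6628;  -26651 − 6628 = -33279;  -100299 − 33279 = -133578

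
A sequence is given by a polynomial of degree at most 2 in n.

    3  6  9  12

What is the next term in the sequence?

15

Δ: 3 , 3 , 3
The first differences are constant (3).
12 + 3 = 15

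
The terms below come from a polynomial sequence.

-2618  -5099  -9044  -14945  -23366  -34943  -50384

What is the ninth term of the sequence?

D1: -2481 , -3945 , -5901 , -8421 , -11577 , -15441
D2: -1464 , -1956 , -2520 , -3156 , -3864
D3: -492 , -564 , -636 , -708
D4: -72 , -72 , -72
Fourth differences constant at -72.
-708 − 72 = -780;  -3864 − 780 = -4644;  -15441 − 4644 = -20085;  -50384 − 20085 = -70469
-780 − 72 = -852;  -4644 − 852 = -5496;  -20085 − 5496 = -25581;  -70469 − 25581 = -96050

-96050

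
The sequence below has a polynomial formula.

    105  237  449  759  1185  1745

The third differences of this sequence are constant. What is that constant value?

18

First differences: 132, 212, 310, 426, 560
Second differences: 80, 98, 116, 134
Third differences: 18, 18, 18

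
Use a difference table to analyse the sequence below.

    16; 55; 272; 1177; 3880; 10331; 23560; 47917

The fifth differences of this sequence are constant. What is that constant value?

240

First differences: 39, 217, 905, 2703, 6451, 13229, 24357
Second differences: 178, 688, 1798, 3748, 6778, 11128
Third differences: 510, 1110, 1950, 3030, 4350
Fourth differences: 600, 840, 1080, 1320
Fifth differences: 240, 240, 240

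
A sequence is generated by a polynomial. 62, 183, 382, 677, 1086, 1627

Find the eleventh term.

First differences: 121, 199, 295, 409, 541
Second differences: 78, 96, 114, 132
Third differences: 18, 18, 18
Constant third difference = 18, so extend:
132 + 18 = 150;  541 + 150 = 691;  1627 + 691 = 2318
150 + 18 = 168;  691 + 168 = 859;  2318 + 859 = 3177
168 + 18 = 186;  859 + 186 = 1045;  3177 + 1045 = 4222
186 + 18 = 204;  1045 + 204 = 1249;  4222 + 1249 = 5471
204 + 18 = 222;  1249 + 222 = 1471;  5471 + 1471 = 6942

6942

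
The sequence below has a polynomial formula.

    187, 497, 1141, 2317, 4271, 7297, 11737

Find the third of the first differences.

Δ: 310, 644, 1176, 1954, 3026, 4440
Δ²: 334, 532, 778, 1072, 1414
Δ³: 198, 246, 294, 342
Δ⁴: 48, 48, 48

1176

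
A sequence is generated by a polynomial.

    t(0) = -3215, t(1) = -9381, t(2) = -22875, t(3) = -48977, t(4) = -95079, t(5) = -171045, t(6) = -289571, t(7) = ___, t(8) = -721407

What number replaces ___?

-466545

Using the first 7 terms:
D1: -6166  -13494  -26102  -46102  -75966  -118526
D2: -7328  -12608  -20000  -29864  -42560
D3: -5280  -7392  -9864  -12696
D4: -2112  -2472  -2832
D5: -360  -360
Constant fifth difference = -360.
Extend forward: -2832 − 360 = -3192;  -12696 − 3192 = -15888;  -42560 − 15888 = -58448;  -118526 − 58448 = -176974;  -289571 − 176974 = -466545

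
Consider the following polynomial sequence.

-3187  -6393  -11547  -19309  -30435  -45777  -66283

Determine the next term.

D1: -3206  -5154  -7762  -11126  -15342  -20506
D2: -1948  -2608  -3364  -4216  -5164
D3: -660  -756  -852  -948
D4: -96  -96  -96
Fourth differences constant at -96.
-948 − 96 = -1044;  -5164 − 1044 = -6208;  -20506 − 6208 = -26714;  -66283 − 26714 = -92997

-92997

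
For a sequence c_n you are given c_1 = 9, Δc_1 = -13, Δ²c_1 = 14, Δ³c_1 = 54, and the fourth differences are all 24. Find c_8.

Build the table forward from the leading diagonal:
Δ⁴: 24  24  24  24  24  24  24  24
Δ³: 54  78  102  126  150  174  198  222
Δ²: 14  68  146  248  374  524  698  896
Δ: -13  1  69  215  463  837  1361  2059
c: 9  -4  -3  66  281  744  1581  2942

2942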